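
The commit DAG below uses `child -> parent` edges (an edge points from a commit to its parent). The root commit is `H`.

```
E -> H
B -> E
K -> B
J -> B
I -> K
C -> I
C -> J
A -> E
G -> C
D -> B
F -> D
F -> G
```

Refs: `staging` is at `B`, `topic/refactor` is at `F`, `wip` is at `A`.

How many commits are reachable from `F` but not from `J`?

Reachable from F: {B, C, D, E, F, G, H, I, J, K}.
Reachable from J: {B, E, H, J}.
In F's history but not J's: {C, D, F, G, I, K} — 6 commits.

6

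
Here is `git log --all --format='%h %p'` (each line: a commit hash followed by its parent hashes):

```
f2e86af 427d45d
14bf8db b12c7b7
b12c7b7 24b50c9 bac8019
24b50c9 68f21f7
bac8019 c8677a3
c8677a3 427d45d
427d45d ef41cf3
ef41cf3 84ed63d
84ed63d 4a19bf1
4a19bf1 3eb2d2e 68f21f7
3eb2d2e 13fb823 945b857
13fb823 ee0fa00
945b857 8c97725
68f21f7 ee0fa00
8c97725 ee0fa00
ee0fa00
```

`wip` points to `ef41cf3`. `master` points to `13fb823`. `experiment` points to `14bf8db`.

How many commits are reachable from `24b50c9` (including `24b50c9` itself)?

Walking parent pointers from 24b50c9: reachable set = {24b50c9, 68f21f7, ee0fa00}.
That is 3 commits.

3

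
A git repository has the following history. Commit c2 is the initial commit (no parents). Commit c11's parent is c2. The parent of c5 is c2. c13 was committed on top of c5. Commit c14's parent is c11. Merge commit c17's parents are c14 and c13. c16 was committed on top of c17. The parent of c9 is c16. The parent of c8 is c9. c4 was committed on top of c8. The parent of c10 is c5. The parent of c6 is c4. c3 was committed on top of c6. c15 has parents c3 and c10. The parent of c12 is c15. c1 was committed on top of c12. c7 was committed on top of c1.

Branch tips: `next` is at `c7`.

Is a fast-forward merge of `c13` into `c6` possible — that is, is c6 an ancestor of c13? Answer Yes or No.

No

A fast-forward from c6 to c13 is possible iff c6 is an ancestor of c13.
Ancestors of c13: {c13, c2, c5}.
c6 is not among them, so fast-forward is not possible.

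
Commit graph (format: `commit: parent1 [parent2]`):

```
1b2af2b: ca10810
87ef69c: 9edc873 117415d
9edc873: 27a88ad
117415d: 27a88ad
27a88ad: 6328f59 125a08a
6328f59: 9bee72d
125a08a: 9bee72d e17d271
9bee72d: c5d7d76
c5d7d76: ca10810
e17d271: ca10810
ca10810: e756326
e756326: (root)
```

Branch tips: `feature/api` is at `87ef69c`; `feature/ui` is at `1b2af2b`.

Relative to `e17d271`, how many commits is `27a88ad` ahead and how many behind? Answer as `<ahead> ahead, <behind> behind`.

Reachable from 27a88ad: {125a08a, 27a88ad, 6328f59, 9bee72d, c5d7d76, ca10810, e17d271, e756326}.
Reachable from e17d271: {ca10810, e17d271, e756326}.
Only in 27a88ad's history (ahead): {125a08a, 27a88ad, 6328f59, 9bee72d, c5d7d76} — 5.
Only in e17d271's history (behind): {} — 0.

5 ahead, 0 behind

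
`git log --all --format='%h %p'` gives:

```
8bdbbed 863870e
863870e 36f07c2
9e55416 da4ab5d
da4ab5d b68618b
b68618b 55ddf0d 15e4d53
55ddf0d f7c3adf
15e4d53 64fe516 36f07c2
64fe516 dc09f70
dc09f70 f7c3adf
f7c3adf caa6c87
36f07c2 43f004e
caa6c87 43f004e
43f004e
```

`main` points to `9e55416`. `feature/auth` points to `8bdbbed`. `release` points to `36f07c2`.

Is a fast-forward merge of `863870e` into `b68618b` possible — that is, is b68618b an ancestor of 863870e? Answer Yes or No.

No

A fast-forward from b68618b to 863870e is possible iff b68618b is an ancestor of 863870e.
Ancestors of 863870e: {36f07c2, 43f004e, 863870e}.
b68618b is not among them, so fast-forward is not possible.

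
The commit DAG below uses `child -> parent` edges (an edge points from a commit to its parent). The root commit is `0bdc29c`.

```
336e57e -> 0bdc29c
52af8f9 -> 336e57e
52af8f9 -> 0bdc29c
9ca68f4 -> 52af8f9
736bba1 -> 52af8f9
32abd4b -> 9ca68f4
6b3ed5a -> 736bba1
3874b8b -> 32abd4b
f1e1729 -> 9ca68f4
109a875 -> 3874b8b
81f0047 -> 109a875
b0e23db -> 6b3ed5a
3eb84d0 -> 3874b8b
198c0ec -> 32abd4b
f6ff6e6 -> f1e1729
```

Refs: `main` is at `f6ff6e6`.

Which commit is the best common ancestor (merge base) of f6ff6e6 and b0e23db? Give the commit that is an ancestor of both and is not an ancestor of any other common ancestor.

52af8f9

Ancestors of f6ff6e6: {0bdc29c, 336e57e, 52af8f9, 9ca68f4, f1e1729, f6ff6e6}.
Ancestors of b0e23db: {0bdc29c, 336e57e, 52af8f9, 6b3ed5a, 736bba1, b0e23db}.
Common ancestors: {0bdc29c, 336e57e, 52af8f9}.
Among these, 52af8f9 is not an ancestor of any other common ancestor — it is the merge base.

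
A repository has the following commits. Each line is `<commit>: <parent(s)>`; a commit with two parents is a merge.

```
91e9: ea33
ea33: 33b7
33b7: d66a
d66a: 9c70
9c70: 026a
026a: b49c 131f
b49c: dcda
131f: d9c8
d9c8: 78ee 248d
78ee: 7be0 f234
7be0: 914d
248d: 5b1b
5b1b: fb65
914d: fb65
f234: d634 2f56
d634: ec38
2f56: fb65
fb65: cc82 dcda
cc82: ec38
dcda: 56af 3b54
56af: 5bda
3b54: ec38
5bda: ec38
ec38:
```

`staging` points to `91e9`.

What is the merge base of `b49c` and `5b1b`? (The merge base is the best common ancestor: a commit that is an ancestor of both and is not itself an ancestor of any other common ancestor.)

dcda

Ancestors of b49c: {3b54, 56af, 5bda, b49c, dcda, ec38}.
Ancestors of 5b1b: {3b54, 56af, 5b1b, 5bda, cc82, dcda, ec38, fb65}.
Common ancestors: {3b54, 56af, 5bda, dcda, ec38}.
Among these, dcda is not an ancestor of any other common ancestor — it is the merge base.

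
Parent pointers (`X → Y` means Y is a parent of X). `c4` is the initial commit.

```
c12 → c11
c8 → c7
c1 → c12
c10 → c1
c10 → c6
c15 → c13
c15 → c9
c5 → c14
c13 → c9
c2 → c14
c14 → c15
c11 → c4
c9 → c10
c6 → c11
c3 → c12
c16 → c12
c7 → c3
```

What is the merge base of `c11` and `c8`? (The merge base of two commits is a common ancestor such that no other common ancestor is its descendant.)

Ancestors of c11: {c11, c4}.
Ancestors of c8: {c11, c12, c3, c4, c7, c8}.
Common ancestors: {c11, c4}.
Among these, c11 is not an ancestor of any other common ancestor — it is the merge base.

c11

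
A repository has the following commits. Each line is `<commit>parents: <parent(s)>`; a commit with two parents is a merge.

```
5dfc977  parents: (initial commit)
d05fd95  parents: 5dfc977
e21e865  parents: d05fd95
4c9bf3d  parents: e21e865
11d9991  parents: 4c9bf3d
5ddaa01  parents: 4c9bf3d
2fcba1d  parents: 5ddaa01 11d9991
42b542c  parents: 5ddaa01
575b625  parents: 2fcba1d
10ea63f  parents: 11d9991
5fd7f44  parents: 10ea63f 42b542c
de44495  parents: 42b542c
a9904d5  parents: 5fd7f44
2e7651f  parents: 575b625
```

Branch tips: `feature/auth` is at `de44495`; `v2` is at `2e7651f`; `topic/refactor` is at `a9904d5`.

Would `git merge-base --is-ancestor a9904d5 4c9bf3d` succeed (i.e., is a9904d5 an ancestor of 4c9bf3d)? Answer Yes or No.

Ancestors of 4c9bf3d: {4c9bf3d, 5dfc977, d05fd95, e21e865}.
a9904d5 is not in that set, so it is not an ancestor of 4c9bf3d.

No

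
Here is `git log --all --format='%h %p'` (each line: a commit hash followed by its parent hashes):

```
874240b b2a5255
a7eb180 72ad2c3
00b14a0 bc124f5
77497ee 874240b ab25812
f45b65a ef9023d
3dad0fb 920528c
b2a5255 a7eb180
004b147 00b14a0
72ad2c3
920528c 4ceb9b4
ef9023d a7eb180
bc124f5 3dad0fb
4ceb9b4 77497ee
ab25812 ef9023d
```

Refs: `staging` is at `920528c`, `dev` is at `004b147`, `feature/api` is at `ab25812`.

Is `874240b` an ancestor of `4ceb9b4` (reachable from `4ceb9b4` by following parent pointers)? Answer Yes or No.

Yes

Ancestors of 4ceb9b4 (commits reachable by following parents): {4ceb9b4, 72ad2c3, 77497ee, 874240b, a7eb180, ab25812, b2a5255, ef9023d}.
874240b is in that set, so it is an ancestor of 4ceb9b4.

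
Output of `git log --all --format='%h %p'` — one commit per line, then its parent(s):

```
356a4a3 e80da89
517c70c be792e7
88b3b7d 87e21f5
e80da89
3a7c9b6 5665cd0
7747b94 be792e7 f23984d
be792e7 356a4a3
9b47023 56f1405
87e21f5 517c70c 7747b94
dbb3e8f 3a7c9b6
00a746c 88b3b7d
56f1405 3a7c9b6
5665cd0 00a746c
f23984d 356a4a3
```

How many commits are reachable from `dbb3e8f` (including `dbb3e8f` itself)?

Walking parent pointers from dbb3e8f: reachable set = {00a746c, 356a4a3, 3a7c9b6, 517c70c, 5665cd0, 7747b94, 87e21f5, 88b3b7d, be792e7, dbb3e8f, e80da89, f23984d}.
That is 12 commits.

12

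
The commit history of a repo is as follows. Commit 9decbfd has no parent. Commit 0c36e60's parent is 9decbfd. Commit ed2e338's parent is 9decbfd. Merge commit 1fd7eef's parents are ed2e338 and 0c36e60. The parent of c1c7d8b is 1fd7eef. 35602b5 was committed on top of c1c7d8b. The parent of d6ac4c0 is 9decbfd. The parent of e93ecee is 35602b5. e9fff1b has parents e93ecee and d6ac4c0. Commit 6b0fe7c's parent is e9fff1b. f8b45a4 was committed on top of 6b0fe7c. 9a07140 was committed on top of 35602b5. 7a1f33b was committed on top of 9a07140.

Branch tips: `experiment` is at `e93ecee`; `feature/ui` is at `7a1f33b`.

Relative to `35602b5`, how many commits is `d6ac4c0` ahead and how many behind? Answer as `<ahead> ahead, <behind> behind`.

Reachable from d6ac4c0: {9decbfd, d6ac4c0}.
Reachable from 35602b5: {0c36e60, 1fd7eef, 35602b5, 9decbfd, c1c7d8b, ed2e338}.
Only in d6ac4c0's history (ahead): {d6ac4c0} — 1.
Only in 35602b5's history (behind): {0c36e60, 1fd7eef, 35602b5, c1c7d8b, ed2e338} — 5.

1 ahead, 5 behind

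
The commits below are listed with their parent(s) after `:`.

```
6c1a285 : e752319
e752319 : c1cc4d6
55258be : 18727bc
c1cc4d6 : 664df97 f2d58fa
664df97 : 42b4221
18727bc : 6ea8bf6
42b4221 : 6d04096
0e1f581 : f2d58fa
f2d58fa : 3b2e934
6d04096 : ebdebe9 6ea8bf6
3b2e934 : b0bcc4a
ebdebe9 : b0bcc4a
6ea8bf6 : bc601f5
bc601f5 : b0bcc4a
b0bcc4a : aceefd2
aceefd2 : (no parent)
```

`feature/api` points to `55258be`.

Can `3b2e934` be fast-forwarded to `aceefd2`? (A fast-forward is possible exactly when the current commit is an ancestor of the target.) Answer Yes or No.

A fast-forward from 3b2e934 to aceefd2 is possible iff 3b2e934 is an ancestor of aceefd2.
Ancestors of aceefd2: {aceefd2}.
3b2e934 is not among them, so fast-forward is not possible.

No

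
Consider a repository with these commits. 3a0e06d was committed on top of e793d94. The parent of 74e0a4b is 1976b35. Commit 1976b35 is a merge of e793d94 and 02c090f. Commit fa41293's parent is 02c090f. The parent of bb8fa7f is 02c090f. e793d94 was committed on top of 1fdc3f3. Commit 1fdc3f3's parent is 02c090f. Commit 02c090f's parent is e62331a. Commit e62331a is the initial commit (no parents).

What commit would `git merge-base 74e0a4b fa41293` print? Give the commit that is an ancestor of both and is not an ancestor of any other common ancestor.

Ancestors of 74e0a4b: {02c090f, 1976b35, 1fdc3f3, 74e0a4b, e62331a, e793d94}.
Ancestors of fa41293: {02c090f, e62331a, fa41293}.
Common ancestors: {02c090f, e62331a}.
Among these, 02c090f is not an ancestor of any other common ancestor — it is the merge base.

02c090f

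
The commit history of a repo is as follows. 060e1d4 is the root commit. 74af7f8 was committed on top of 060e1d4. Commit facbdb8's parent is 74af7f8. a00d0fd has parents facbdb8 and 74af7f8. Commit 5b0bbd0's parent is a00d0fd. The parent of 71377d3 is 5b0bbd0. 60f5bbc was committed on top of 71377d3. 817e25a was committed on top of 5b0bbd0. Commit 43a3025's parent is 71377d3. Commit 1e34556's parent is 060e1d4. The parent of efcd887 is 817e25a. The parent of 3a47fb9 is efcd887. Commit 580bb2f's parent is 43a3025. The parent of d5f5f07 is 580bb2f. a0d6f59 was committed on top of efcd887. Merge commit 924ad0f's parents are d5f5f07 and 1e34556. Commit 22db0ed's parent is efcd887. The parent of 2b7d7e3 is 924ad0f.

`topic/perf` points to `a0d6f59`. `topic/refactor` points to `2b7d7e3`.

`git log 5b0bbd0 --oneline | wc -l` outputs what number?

5

Walking parent pointers from 5b0bbd0: reachable set = {060e1d4, 5b0bbd0, 74af7f8, a00d0fd, facbdb8}.
That is 5 commits.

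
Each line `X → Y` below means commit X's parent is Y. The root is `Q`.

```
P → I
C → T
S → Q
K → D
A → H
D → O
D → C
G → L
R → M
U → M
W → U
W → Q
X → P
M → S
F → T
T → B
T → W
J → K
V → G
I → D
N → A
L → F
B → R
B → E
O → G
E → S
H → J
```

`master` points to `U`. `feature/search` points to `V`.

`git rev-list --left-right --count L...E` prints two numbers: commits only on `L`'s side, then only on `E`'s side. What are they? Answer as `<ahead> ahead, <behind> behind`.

8 ahead, 0 behind

Reachable from L: {B, E, F, L, M, Q, R, S, T, U, W}.
Reachable from E: {E, Q, S}.
Only in L's history (ahead): {B, F, L, M, R, T, U, W} — 8.
Only in E's history (behind): {} — 0.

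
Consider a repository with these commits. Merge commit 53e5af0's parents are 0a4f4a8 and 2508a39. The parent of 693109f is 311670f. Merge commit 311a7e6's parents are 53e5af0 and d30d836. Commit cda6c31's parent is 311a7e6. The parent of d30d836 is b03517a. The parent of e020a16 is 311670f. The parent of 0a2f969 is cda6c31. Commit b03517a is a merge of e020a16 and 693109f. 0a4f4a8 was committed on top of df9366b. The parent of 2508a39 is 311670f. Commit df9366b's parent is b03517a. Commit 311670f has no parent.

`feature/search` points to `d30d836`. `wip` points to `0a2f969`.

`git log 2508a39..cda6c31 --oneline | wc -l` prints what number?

9

Reachable from cda6c31: {0a4f4a8, 2508a39, 311670f, 311a7e6, 53e5af0, 693109f, b03517a, cda6c31, d30d836, df9366b, e020a16}.
Reachable from 2508a39: {2508a39, 311670f}.
In cda6c31's history but not 2508a39's: {0a4f4a8, 311a7e6, 53e5af0, 693109f, b03517a, cda6c31, d30d836, df9366b, e020a16} — 9 commits.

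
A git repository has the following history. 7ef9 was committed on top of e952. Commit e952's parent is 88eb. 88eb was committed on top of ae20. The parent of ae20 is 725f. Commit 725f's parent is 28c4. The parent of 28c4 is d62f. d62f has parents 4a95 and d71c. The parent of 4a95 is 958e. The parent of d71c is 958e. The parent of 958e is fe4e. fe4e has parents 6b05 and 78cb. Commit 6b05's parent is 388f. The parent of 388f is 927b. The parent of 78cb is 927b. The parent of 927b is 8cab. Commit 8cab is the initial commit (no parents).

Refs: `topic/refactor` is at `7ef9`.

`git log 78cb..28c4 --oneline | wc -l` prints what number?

8

Reachable from 28c4: {28c4, 388f, 4a95, 6b05, 78cb, 8cab, 927b, 958e, d62f, d71c, fe4e}.
Reachable from 78cb: {78cb, 8cab, 927b}.
In 28c4's history but not 78cb's: {28c4, 388f, 4a95, 6b05, 958e, d62f, d71c, fe4e} — 8 commits.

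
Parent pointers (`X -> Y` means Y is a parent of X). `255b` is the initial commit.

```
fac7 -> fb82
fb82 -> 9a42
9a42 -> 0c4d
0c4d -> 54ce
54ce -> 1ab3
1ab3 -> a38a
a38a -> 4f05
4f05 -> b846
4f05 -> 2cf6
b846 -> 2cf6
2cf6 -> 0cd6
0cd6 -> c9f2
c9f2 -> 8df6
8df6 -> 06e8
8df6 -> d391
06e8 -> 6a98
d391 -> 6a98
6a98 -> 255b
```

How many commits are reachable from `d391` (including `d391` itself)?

3

Walking parent pointers from d391: reachable set = {255b, 6a98, d391}.
That is 3 commits.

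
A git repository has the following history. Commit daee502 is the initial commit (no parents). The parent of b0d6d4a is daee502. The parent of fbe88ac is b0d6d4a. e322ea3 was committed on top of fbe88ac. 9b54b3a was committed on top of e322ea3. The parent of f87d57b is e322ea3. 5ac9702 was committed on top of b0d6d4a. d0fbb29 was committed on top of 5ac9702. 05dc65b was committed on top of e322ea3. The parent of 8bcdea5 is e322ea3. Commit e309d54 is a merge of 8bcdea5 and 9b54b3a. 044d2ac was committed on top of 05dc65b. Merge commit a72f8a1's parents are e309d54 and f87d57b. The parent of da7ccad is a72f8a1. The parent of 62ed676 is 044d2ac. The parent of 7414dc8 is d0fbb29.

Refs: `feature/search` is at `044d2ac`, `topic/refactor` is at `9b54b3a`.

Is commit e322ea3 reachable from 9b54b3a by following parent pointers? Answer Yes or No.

Ancestors of 9b54b3a (commits reachable by following parents): {9b54b3a, b0d6d4a, daee502, e322ea3, fbe88ac}.
e322ea3 is in that set, so it is an ancestor of 9b54b3a.

Yes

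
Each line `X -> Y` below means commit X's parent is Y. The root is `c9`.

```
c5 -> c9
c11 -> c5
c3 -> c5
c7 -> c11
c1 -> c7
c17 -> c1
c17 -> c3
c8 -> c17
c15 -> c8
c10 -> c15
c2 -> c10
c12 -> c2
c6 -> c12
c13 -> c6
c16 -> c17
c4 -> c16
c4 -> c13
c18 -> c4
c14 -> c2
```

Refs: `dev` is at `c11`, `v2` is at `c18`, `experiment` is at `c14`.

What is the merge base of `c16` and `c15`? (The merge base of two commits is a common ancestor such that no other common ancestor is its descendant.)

c17

Ancestors of c16: {c1, c11, c16, c17, c3, c5, c7, c9}.
Ancestors of c15: {c1, c11, c15, c17, c3, c5, c7, c8, c9}.
Common ancestors: {c1, c11, c17, c3, c5, c7, c9}.
Among these, c17 is not an ancestor of any other common ancestor — it is the merge base.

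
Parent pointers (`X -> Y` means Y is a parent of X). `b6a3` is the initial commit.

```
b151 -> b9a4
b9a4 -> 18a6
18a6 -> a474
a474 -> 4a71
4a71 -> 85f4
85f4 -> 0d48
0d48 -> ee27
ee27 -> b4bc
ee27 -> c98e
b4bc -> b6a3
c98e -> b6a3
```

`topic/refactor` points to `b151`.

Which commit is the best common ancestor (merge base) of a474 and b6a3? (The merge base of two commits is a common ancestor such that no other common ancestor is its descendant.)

Ancestors of a474: {0d48, 4a71, 85f4, a474, b4bc, b6a3, c98e, ee27}.
Ancestors of b6a3: {b6a3}.
Common ancestors: {b6a3}.
The only common ancestor is b6a3, so it is the merge base.

b6a3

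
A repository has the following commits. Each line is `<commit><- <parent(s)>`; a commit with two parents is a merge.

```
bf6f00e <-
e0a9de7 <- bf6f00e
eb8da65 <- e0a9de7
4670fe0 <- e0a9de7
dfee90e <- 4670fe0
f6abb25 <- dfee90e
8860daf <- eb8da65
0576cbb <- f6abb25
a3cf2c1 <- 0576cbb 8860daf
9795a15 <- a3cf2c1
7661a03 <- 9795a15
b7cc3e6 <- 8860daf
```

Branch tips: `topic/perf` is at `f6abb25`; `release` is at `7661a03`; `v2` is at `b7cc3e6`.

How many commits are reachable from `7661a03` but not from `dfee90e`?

7

Reachable from 7661a03: {0576cbb, 4670fe0, 7661a03, 8860daf, 9795a15, a3cf2c1, bf6f00e, dfee90e, e0a9de7, eb8da65, f6abb25}.
Reachable from dfee90e: {4670fe0, bf6f00e, dfee90e, e0a9de7}.
In 7661a03's history but not dfee90e's: {0576cbb, 7661a03, 8860daf, 9795a15, a3cf2c1, eb8da65, f6abb25} — 7 commits.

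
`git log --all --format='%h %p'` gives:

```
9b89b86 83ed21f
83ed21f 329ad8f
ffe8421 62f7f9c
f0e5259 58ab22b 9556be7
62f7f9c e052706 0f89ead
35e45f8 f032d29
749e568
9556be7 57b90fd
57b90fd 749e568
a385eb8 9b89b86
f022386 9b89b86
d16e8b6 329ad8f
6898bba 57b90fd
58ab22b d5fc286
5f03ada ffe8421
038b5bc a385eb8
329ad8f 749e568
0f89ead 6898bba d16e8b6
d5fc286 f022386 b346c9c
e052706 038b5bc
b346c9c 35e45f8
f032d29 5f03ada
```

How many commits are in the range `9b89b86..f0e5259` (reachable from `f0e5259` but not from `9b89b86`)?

Reachable from f0e5259: {038b5bc, 0f89ead, 329ad8f, 35e45f8, 57b90fd, 58ab22b, 5f03ada, 62f7f9c, 6898bba, 749e568, 83ed21f, 9556be7, 9b89b86, a385eb8, b346c9c, d16e8b6, d5fc286, e052706, f022386, f032d29, f0e5259, ffe8421}.
Reachable from 9b89b86: {329ad8f, 749e568, 83ed21f, 9b89b86}.
In f0e5259's history but not 9b89b86's: {038b5bc, 0f89ead, 35e45f8, 57b90fd, 58ab22b, 5f03ada, 62f7f9c, 6898bba, 9556be7, a385eb8, b346c9c, d16e8b6, d5fc286, e052706, f022386, f032d29, f0e5259, ffe8421} — 18 commits.

18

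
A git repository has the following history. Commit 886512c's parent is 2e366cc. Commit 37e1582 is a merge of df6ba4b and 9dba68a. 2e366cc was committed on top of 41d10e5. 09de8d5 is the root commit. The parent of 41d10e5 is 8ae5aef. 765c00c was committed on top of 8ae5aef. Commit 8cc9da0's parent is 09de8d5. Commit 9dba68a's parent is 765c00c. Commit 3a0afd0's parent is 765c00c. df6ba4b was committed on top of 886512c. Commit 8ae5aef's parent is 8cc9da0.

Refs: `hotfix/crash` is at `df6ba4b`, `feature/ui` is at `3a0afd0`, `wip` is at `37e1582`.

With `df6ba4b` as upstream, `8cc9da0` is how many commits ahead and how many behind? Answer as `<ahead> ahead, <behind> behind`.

0 ahead, 5 behind

Reachable from 8cc9da0: {09de8d5, 8cc9da0}.
Reachable from df6ba4b: {09de8d5, 2e366cc, 41d10e5, 886512c, 8ae5aef, 8cc9da0, df6ba4b}.
Only in 8cc9da0's history (ahead): {} — 0.
Only in df6ba4b's history (behind): {2e366cc, 41d10e5, 886512c, 8ae5aef, df6ba4b} — 5.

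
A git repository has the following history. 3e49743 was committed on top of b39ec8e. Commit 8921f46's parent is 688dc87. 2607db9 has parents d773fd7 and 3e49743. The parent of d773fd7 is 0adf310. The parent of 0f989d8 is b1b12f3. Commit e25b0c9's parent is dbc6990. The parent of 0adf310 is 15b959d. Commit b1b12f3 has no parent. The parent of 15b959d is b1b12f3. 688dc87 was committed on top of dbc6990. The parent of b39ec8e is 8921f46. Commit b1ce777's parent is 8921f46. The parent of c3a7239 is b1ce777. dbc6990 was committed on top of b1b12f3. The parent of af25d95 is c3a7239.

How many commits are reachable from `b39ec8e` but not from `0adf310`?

4

Reachable from b39ec8e: {688dc87, 8921f46, b1b12f3, b39ec8e, dbc6990}.
Reachable from 0adf310: {0adf310, 15b959d, b1b12f3}.
In b39ec8e's history but not 0adf310's: {688dc87, 8921f46, b39ec8e, dbc6990} — 4 commits.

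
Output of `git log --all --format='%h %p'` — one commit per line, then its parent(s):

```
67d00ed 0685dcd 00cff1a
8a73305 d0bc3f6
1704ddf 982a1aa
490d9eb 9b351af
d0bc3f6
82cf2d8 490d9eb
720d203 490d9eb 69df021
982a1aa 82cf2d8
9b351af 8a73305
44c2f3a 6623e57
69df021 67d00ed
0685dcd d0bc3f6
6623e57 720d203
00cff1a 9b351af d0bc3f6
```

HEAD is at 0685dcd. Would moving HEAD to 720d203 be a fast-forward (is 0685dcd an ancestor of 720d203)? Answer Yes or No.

Yes

A fast-forward from 0685dcd to 720d203 is possible iff 0685dcd is an ancestor of 720d203.
Ancestors of 720d203: {00cff1a, 0685dcd, 490d9eb, 67d00ed, 69df021, 720d203, 8a73305, 9b351af, d0bc3f6}.
0685dcd is among them, so fast-forward is possible.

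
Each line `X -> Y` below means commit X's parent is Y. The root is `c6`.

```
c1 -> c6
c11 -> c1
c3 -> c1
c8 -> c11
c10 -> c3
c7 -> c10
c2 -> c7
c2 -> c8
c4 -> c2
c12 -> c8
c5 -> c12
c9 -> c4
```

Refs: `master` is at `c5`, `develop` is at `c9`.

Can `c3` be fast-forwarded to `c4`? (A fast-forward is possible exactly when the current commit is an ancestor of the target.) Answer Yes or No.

Yes

A fast-forward from c3 to c4 is possible iff c3 is an ancestor of c4.
Ancestors of c4: {c1, c10, c11, c2, c3, c4, c6, c7, c8}.
c3 is among them, so fast-forward is possible.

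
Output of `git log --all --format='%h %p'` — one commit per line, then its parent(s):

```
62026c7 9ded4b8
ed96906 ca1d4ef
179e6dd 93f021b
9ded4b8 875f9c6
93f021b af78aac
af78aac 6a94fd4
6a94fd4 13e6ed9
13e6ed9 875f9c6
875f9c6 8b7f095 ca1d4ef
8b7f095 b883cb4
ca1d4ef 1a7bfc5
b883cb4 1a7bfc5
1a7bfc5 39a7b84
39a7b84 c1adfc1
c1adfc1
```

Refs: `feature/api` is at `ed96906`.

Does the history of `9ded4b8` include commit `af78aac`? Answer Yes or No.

No

Ancestors of 9ded4b8: {1a7bfc5, 39a7b84, 875f9c6, 8b7f095, 9ded4b8, b883cb4, c1adfc1, ca1d4ef}.
af78aac is not in that set, so it is not an ancestor of 9ded4b8.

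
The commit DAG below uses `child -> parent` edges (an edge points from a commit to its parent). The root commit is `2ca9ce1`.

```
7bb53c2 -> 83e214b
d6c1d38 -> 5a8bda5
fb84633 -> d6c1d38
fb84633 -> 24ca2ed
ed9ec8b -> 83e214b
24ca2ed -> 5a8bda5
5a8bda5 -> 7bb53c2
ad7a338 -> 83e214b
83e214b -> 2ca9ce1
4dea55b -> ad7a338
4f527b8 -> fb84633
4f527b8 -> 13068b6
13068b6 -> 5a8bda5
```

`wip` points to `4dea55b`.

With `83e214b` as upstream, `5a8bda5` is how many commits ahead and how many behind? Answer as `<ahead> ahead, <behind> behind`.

2 ahead, 0 behind

Reachable from 5a8bda5: {2ca9ce1, 5a8bda5, 7bb53c2, 83e214b}.
Reachable from 83e214b: {2ca9ce1, 83e214b}.
Only in 5a8bda5's history (ahead): {5a8bda5, 7bb53c2} — 2.
Only in 83e214b's history (behind): {} — 0.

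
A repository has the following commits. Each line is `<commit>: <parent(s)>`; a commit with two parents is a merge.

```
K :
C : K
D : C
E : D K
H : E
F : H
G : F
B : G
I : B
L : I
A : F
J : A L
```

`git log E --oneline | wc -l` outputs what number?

4

Walking parent pointers from E: reachable set = {C, D, E, K}.
That is 4 commits.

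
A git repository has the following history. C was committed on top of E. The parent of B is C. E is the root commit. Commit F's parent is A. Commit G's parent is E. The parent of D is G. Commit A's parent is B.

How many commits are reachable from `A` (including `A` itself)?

4

Walking parent pointers from A: reachable set = {A, B, C, E}.
That is 4 commits.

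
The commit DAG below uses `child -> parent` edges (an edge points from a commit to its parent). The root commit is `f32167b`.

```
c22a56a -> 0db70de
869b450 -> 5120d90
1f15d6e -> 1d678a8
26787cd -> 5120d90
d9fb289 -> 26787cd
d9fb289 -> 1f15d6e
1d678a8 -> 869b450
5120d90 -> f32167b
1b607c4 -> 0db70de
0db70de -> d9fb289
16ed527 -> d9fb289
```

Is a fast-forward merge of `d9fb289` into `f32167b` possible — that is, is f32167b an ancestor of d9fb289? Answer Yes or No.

Yes

A fast-forward from f32167b to d9fb289 is possible iff f32167b is an ancestor of d9fb289.
Ancestors of d9fb289: {1d678a8, 1f15d6e, 26787cd, 5120d90, 869b450, d9fb289, f32167b}.
f32167b is among them, so fast-forward is possible.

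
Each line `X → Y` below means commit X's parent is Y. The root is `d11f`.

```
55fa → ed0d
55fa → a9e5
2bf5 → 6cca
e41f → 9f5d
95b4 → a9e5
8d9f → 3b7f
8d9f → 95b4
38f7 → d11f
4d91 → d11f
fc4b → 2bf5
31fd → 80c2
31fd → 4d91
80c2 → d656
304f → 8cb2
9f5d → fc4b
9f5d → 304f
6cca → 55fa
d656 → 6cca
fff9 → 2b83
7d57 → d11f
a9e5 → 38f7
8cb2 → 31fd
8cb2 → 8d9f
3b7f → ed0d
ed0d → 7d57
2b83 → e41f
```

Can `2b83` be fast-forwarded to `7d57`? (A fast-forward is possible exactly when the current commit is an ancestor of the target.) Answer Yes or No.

A fast-forward from 2b83 to 7d57 is possible iff 2b83 is an ancestor of 7d57.
Ancestors of 7d57: {7d57, d11f}.
2b83 is not among them, so fast-forward is not possible.

No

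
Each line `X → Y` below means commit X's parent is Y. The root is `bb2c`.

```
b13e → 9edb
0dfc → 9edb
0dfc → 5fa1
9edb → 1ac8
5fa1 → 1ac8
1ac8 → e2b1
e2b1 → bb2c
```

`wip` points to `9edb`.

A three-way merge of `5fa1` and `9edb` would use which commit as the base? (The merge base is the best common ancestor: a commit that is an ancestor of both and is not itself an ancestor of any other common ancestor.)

1ac8

Ancestors of 5fa1: {1ac8, 5fa1, bb2c, e2b1}.
Ancestors of 9edb: {1ac8, 9edb, bb2c, e2b1}.
Common ancestors: {1ac8, bb2c, e2b1}.
Among these, 1ac8 is not an ancestor of any other common ancestor — it is the merge base.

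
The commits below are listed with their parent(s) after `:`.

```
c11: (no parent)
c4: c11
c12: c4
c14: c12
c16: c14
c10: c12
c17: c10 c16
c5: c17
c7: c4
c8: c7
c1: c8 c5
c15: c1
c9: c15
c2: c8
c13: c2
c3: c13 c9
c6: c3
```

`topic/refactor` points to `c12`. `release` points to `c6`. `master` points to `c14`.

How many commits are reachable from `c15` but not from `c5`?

4

Reachable from c15: {c1, c10, c11, c12, c14, c15, c16, c17, c4, c5, c7, c8}.
Reachable from c5: {c10, c11, c12, c14, c16, c17, c4, c5}.
In c15's history but not c5's: {c1, c15, c7, c8} — 4 commits.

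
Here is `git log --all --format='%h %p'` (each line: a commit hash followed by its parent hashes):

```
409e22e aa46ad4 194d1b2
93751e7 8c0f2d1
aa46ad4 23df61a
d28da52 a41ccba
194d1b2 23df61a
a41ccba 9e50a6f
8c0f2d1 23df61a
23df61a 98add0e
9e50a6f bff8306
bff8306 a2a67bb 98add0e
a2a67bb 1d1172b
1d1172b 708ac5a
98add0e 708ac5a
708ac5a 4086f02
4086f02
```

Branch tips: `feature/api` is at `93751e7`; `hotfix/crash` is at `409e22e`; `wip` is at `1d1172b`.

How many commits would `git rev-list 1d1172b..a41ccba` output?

Reachable from a41ccba: {1d1172b, 4086f02, 708ac5a, 98add0e, 9e50a6f, a2a67bb, a41ccba, bff8306}.
Reachable from 1d1172b: {1d1172b, 4086f02, 708ac5a}.
In a41ccba's history but not 1d1172b's: {98add0e, 9e50a6f, a2a67bb, a41ccba, bff8306} — 5 commits.

5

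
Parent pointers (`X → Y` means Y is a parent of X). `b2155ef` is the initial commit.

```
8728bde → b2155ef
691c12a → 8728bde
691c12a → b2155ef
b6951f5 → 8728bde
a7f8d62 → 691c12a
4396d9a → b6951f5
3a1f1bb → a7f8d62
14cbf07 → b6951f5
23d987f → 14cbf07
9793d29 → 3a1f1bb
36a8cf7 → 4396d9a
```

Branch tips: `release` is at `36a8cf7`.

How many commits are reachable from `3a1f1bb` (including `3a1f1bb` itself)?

Walking parent pointers from 3a1f1bb: reachable set = {3a1f1bb, 691c12a, 8728bde, a7f8d62, b2155ef}.
That is 5 commits.

5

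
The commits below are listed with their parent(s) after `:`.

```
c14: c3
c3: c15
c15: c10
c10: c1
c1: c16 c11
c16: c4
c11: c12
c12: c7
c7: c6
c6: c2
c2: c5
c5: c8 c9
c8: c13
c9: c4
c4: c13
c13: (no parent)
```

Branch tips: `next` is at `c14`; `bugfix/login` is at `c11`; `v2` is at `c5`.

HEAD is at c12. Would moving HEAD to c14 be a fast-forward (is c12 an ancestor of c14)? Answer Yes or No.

A fast-forward from c12 to c14 is possible iff c12 is an ancestor of c14.
Ancestors of c14: {c1, c10, c11, c12, c13, c14, c15, c16, c2, c3, c4, c5, c6, c7, c8, c9}.
c12 is among them, so fast-forward is possible.

Yes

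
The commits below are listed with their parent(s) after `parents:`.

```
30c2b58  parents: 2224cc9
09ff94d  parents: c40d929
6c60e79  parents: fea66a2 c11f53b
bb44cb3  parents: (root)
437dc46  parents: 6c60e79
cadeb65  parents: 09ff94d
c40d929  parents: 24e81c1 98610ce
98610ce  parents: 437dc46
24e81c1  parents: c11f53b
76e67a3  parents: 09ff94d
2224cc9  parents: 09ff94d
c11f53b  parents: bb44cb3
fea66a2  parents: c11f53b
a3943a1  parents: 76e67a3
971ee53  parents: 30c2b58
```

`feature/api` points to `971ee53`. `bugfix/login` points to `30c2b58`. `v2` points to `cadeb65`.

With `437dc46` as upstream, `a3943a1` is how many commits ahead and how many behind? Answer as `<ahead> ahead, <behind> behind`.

Reachable from a3943a1: {09ff94d, 24e81c1, 437dc46, 6c60e79, 76e67a3, 98610ce, a3943a1, bb44cb3, c11f53b, c40d929, fea66a2}.
Reachable from 437dc46: {437dc46, 6c60e79, bb44cb3, c11f53b, fea66a2}.
Only in a3943a1's history (ahead): {09ff94d, 24e81c1, 76e67a3, 98610ce, a3943a1, c40d929} — 6.
Only in 437dc46's history (behind): {} — 0.

6 ahead, 0 behind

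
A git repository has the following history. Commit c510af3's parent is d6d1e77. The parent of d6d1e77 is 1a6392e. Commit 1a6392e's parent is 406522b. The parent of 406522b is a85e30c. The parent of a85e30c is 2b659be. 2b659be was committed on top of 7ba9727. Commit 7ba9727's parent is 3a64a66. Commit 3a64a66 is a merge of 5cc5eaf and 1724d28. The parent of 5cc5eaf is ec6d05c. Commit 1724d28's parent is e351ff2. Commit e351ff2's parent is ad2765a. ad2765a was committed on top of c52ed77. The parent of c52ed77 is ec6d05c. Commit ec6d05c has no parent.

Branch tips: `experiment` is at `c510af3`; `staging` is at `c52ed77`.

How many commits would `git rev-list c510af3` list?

14

Walking parent pointers from c510af3: reachable set = {1724d28, 1a6392e, 2b659be, 3a64a66, 406522b, 5cc5eaf, 7ba9727, a85e30c, ad2765a, c510af3, c52ed77, d6d1e77, e351ff2, ec6d05c}.
That is 14 commits.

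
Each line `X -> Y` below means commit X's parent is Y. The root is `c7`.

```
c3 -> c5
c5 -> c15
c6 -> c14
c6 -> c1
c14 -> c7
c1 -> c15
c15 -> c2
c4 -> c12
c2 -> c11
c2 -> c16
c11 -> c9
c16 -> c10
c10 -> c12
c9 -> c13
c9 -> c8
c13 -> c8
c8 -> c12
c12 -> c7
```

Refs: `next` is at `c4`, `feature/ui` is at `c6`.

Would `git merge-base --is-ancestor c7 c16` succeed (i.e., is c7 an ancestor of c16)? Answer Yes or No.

Ancestors of c16 (commits reachable by following parents): {c10, c12, c16, c7}.
c7 is in that set, so it is an ancestor of c16.

Yes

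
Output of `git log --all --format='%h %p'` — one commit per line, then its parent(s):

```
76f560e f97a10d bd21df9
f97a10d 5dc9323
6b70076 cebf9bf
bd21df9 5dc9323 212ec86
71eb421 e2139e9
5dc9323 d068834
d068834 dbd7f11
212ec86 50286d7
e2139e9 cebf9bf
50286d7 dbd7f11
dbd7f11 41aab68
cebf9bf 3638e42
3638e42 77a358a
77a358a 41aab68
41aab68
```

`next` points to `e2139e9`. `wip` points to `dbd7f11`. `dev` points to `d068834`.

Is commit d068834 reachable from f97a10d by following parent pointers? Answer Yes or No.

Yes

Ancestors of f97a10d (commits reachable by following parents): {41aab68, 5dc9323, d068834, dbd7f11, f97a10d}.
d068834 is in that set, so it is an ancestor of f97a10d.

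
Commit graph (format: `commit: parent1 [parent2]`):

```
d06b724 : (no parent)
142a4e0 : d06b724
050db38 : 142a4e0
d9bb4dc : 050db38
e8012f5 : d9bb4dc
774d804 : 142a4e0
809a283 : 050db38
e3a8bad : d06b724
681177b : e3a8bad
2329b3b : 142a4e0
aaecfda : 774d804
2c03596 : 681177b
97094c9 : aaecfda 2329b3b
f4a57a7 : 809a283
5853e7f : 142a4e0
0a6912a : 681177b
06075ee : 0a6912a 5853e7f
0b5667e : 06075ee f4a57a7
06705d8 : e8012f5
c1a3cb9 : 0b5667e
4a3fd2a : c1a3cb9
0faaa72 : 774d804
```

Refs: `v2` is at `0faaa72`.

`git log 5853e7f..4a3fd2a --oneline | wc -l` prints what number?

Reachable from 4a3fd2a: {050db38, 06075ee, 0a6912a, 0b5667e, 142a4e0, 4a3fd2a, 5853e7f, 681177b, 809a283, c1a3cb9, d06b724, e3a8bad, f4a57a7}.
Reachable from 5853e7f: {142a4e0, 5853e7f, d06b724}.
In 4a3fd2a's history but not 5853e7f's: {050db38, 06075ee, 0a6912a, 0b5667e, 4a3fd2a, 681177b, 809a283, c1a3cb9, e3a8bad, f4a57a7} — 10 commits.

10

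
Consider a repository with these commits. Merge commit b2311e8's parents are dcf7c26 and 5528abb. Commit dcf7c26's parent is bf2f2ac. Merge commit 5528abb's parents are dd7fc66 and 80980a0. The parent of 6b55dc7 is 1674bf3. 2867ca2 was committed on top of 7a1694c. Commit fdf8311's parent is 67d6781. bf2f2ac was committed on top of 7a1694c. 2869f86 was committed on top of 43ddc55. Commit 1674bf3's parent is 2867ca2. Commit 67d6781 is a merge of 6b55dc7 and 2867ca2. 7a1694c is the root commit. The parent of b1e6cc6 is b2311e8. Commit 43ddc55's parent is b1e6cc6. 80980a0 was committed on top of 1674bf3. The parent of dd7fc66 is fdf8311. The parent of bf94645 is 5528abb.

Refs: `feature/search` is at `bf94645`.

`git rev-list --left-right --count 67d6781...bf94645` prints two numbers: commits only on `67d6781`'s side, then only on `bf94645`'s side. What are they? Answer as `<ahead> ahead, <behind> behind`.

Reachable from 67d6781: {1674bf3, 2867ca2, 67d6781, 6b55dc7, 7a1694c}.
Reachable from bf94645: {1674bf3, 2867ca2, 5528abb, 67d6781, 6b55dc7, 7a1694c, 80980a0, bf94645, dd7fc66, fdf8311}.
Only in 67d6781's history (ahead): {} — 0.
Only in bf94645's history (behind): {5528abb, 80980a0, bf94645, dd7fc66, fdf8311} — 5.

0 ahead, 5 behind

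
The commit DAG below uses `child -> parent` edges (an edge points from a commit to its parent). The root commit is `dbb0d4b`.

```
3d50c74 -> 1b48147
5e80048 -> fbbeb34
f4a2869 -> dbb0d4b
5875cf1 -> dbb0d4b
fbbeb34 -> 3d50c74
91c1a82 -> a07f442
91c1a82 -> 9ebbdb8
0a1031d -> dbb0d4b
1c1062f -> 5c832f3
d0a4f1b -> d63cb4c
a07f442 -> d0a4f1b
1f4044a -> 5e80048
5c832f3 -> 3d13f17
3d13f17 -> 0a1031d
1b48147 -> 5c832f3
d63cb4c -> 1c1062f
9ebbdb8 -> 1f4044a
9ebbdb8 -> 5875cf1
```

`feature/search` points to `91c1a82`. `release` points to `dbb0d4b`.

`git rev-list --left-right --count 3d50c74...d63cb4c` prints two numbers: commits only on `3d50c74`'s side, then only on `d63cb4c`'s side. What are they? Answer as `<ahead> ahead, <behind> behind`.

Reachable from 3d50c74: {0a1031d, 1b48147, 3d13f17, 3d50c74, 5c832f3, dbb0d4b}.
Reachable from d63cb4c: {0a1031d, 1c1062f, 3d13f17, 5c832f3, d63cb4c, dbb0d4b}.
Only in 3d50c74's history (ahead): {1b48147, 3d50c74} — 2.
Only in d63cb4c's history (behind): {1c1062f, d63cb4c} — 2.

2 ahead, 2 behind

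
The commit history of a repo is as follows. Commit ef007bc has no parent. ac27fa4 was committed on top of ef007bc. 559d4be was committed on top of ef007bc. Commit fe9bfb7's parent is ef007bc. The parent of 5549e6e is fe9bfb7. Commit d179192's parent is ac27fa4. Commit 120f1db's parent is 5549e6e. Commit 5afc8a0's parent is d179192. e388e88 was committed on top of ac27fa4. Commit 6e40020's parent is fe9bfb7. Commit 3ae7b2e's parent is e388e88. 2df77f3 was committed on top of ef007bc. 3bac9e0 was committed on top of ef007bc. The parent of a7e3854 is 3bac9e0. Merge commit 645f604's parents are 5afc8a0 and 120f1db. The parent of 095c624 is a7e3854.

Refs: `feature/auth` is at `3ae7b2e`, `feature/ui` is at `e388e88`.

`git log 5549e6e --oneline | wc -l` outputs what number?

3

Walking parent pointers from 5549e6e: reachable set = {5549e6e, ef007bc, fe9bfb7}.
That is 3 commits.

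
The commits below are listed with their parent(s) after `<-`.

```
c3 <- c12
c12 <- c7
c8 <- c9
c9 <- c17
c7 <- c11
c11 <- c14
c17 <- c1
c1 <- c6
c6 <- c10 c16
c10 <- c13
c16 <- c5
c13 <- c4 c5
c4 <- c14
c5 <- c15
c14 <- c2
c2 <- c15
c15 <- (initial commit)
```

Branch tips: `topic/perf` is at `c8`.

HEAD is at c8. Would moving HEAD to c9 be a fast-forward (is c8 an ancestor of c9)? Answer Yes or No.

No

A fast-forward from c8 to c9 is possible iff c8 is an ancestor of c9.
Ancestors of c9: {c1, c10, c13, c14, c15, c16, c17, c2, c4, c5, c6, c9}.
c8 is not among them, so fast-forward is not possible.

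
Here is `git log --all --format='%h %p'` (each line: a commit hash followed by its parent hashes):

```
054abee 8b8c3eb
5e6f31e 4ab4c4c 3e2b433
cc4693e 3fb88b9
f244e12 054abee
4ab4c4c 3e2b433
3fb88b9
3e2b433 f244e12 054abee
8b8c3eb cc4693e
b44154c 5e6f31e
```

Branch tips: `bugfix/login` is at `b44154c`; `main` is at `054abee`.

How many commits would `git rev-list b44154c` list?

Walking parent pointers from b44154c: reachable set = {054abee, 3e2b433, 3fb88b9, 4ab4c4c, 5e6f31e, 8b8c3eb, b44154c, cc4693e, f244e12}.
That is 9 commits.

9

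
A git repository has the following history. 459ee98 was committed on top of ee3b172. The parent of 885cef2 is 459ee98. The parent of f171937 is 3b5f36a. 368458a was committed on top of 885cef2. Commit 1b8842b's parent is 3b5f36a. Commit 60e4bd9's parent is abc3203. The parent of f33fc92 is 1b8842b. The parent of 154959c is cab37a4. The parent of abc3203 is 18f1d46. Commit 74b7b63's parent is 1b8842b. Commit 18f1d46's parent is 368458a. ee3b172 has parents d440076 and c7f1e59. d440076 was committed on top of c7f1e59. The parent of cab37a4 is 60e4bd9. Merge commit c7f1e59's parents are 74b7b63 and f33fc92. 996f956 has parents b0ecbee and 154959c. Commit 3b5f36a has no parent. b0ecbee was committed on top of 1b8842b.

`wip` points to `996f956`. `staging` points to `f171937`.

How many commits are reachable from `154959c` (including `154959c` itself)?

Walking parent pointers from 154959c: reachable set = {154959c, 18f1d46, 1b8842b, 368458a, 3b5f36a, 459ee98, 60e4bd9, 74b7b63, 885cef2, abc3203, c7f1e59, cab37a4, d440076, ee3b172, f33fc92}.
That is 15 commits.

15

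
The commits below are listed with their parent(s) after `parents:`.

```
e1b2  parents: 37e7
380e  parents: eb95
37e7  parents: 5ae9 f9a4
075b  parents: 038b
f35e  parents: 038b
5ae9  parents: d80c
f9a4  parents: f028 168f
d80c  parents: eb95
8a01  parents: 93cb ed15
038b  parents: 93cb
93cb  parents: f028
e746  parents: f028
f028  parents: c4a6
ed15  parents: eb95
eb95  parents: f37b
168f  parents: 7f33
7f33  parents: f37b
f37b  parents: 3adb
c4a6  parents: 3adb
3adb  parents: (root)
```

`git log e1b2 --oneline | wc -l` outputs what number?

Walking parent pointers from e1b2: reachable set = {168f, 37e7, 3adb, 5ae9, 7f33, c4a6, d80c, e1b2, eb95, f028, f37b, f9a4}.
That is 12 commits.

12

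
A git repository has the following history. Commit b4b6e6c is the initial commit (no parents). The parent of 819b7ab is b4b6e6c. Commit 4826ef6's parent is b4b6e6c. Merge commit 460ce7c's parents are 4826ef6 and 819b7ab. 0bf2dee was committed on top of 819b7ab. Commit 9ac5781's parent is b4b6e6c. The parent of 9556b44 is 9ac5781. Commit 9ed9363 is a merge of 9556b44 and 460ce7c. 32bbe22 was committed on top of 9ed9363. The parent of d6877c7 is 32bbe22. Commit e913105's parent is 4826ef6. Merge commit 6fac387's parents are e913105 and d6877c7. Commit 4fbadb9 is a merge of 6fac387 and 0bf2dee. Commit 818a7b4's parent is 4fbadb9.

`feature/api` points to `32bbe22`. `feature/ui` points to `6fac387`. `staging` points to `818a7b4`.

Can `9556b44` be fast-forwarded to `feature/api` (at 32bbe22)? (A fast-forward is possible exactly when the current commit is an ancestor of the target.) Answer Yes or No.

Yes

A fast-forward from 9556b44 to 32bbe22 is possible iff 9556b44 is an ancestor of 32bbe22.
Ancestors of 32bbe22: {32bbe22, 460ce7c, 4826ef6, 819b7ab, 9556b44, 9ac5781, 9ed9363, b4b6e6c}.
9556b44 is among them, so fast-forward is possible.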